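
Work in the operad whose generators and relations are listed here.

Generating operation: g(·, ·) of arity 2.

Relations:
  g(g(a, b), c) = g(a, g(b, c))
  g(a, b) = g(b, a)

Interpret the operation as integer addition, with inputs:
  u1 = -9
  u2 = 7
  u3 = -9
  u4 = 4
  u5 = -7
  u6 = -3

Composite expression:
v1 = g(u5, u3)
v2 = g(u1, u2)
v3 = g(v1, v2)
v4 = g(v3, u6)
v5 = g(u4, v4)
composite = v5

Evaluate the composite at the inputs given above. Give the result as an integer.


g(u5, u3) = -16
g(u1, u2) = -2
g(g(u5, u3), g(u1, u2)) = -18
g(g(g(u5, u3), g(u1, u2)), u6) = -21
g(u4, g(g(g(u5, u3), g(u1, u2)), u6)) = -17

-17


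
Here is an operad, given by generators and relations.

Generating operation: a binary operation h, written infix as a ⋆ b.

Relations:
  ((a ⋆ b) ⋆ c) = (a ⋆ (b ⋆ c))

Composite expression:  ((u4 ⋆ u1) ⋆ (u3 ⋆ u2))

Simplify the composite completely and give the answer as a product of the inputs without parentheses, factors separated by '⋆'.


u4 ⋆ u1 ⋆ u3 ⋆ u2

Associativity of h dissolves the nesting; only the u-input order survives.
(u4 ⋆ u1) flattens to u4 ⋆ u1
(u3 ⋆ u2) flattens to u3 ⋆ u2
((u4 ⋆ u1) ⋆ (u3 ⋆ u2)) flattens to u4 ⋆ u1 ⋆ u3 ⋆ u2


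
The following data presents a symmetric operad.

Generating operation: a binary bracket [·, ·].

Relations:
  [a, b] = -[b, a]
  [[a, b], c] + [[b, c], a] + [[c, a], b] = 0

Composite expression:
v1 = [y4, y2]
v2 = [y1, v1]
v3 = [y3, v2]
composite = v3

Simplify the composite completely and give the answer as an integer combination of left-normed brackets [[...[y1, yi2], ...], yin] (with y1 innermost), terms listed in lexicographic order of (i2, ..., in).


[[[y1, y2], y4], y3] - [[[y1, y4], y2], y3]


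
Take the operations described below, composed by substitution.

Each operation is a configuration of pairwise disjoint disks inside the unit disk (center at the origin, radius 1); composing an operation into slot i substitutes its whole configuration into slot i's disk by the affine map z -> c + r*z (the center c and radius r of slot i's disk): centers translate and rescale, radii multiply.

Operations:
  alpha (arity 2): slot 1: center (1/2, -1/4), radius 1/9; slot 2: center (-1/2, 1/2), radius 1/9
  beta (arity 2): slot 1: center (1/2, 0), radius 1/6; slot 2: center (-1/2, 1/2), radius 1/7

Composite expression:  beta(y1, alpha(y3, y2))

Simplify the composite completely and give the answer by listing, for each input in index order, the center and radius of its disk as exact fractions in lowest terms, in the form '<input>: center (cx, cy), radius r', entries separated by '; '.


y1: center (1/2, 0), radius 1/6; y2: center (-4/7, 4/7), radius 1/63; y3: center (-3/7, 13/28), radius 1/63


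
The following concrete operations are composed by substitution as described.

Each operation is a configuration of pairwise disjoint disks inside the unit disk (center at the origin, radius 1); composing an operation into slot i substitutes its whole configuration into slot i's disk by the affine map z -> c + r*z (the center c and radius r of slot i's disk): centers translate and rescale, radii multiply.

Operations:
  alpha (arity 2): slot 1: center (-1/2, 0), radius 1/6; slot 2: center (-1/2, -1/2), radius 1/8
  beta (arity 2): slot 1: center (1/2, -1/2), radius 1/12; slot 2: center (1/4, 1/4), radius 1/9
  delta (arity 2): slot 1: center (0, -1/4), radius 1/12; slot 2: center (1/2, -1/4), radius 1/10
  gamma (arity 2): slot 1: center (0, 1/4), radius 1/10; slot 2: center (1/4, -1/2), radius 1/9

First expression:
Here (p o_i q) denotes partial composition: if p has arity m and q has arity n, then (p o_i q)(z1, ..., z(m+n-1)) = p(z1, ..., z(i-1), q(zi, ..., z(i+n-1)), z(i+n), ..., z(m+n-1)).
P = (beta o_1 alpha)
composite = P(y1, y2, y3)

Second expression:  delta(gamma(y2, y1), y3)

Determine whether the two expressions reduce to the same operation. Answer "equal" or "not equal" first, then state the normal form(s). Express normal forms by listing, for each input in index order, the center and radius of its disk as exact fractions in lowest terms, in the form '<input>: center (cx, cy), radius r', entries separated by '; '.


not equal: they reduce to y1: center (11/24, -1/2), radius 1/72; y2: center (11/24, -13/24), radius 1/96; y3: center (1/4, 1/4), radius 1/9 and y1: center (1/48, -7/24), radius 1/108; y2: center (0, -11/48), radius 1/120; y3: center (1/2, -1/4), radius 1/10

Reducing the first expression gives y1: center (11/24, -1/2), radius 1/72; y2: center (11/24, -13/24), radius 1/96; y3: center (1/4, 1/4), radius 1/9
Reducing the second expression gives y1: center (1/48, -7/24), radius 1/108; y2: center (0, -11/48), radius 1/120; y3: center (1/2, -1/4), radius 1/10
No match — not equal.


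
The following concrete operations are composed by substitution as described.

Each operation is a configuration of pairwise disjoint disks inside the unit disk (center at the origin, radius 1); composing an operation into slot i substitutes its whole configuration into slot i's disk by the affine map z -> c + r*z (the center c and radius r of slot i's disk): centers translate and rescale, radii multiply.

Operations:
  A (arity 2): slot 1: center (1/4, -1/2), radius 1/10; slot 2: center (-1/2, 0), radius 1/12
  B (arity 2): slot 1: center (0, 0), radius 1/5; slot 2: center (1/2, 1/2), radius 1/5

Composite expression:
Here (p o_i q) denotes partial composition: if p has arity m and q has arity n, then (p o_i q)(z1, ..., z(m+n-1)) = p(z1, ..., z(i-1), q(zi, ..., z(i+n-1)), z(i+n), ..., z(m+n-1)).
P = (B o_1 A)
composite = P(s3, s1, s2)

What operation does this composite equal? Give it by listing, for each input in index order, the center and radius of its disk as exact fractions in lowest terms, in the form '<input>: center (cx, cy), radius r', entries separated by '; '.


s1: center (-1/10, 0), radius 1/60; s2: center (1/2, 1/2), radius 1/5; s3: center (1/20, -1/10), radius 1/50

Affine substitution under B: radii multiply and s-centers shift.
tracing s3 down its 2-map path: center (1/20, -1/10), radius 1/50
tracing s1 down its 2-map path: center (-1/10, 0), radius 1/60
tracing s2 down its 1-map path: center (1/2, 1/2), radius 1/5


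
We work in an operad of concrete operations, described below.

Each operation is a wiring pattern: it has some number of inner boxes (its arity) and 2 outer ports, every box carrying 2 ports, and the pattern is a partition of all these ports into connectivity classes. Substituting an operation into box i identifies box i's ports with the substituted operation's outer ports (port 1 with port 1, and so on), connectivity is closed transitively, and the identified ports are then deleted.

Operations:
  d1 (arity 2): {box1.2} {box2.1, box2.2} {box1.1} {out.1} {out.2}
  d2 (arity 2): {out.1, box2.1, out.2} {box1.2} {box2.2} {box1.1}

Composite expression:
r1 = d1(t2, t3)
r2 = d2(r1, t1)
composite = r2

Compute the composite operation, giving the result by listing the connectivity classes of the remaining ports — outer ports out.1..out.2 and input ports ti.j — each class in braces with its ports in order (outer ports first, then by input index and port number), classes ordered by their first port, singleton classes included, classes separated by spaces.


Two ports join when wires chain via d2-identified ports.
through d1, on inputs (t2, t3): {out.1} {out.2} {t2.1} {t2.2} {t3.1, t3.2} (out.j = stage outer ports)
through d2, on inputs (t2, t3, t1): {out.1, out.2, t1.1} {t1.2} {t2.1} {t2.2} {t3.1, t3.2} (out.j = stage outer ports)

{out.1, out.2, t1.1} {t1.2} {t2.1} {t2.2} {t3.1, t3.2}


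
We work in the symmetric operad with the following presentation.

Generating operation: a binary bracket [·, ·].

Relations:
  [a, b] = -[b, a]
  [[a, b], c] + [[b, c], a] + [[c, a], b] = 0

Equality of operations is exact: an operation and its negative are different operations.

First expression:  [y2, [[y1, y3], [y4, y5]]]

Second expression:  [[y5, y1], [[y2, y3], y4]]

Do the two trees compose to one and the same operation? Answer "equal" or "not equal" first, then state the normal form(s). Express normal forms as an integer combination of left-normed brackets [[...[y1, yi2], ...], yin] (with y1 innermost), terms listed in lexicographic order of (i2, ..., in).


not equal — first -[[[[y1, y3], y4], y5], y2] + [[[[y1, y3], y5], y4], y2], second -[[[[y1, y5], y2], y3], y4] + [[[[y1, y5], y3], y2], y4] + [[[[y1, y5], y4], y2], y3] - [[[[y1, y5], y4], y3], y2]

Reducing the first expression gives -[[[[y1, y3], y4], y5], y2] + [[[[y1, y3], y5], y4], y2]
Reducing the second expression gives -[[[[y1, y5], y2], y3], y4] + [[[[y1, y5], y3], y2], y4] + [[[[y1, y5], y4], y2], y3] - [[[[y1, y5], y4], y3], y2]
They disagree, so not equal.


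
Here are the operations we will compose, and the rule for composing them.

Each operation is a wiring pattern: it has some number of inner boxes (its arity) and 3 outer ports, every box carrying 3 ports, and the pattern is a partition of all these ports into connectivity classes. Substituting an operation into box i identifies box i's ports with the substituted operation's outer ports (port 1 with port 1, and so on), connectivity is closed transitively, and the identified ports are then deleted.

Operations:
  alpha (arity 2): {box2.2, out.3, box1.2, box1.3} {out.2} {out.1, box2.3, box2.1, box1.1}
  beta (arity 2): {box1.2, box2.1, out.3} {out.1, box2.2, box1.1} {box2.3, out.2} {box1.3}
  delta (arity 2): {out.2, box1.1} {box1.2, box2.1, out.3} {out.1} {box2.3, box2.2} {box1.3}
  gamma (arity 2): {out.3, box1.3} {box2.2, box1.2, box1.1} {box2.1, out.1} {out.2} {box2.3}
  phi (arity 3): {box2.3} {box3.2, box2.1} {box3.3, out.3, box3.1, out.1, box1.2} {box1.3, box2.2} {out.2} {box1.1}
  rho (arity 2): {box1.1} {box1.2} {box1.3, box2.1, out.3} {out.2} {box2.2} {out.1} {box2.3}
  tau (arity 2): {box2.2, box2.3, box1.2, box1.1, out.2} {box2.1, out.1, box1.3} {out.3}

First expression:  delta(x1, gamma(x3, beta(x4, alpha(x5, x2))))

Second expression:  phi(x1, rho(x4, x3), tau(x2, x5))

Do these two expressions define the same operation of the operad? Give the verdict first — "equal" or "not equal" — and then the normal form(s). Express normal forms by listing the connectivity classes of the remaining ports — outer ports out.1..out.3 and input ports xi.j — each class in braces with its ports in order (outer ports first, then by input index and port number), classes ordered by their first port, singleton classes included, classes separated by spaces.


not equal: they reduce to {out.1} {out.2, x1.1} {out.3, x1.2, x4.1} {x1.3} {x2.1, x2.3, x4.2, x5.1} {x2.2, x3.1, x3.2, x5.2, x5.3} {x3.3} {x4.3} and {out.1, out.3, x1.2, x2.3, x5.1} {out.2} {x1.1} {x1.3} {x2.1, x2.2, x5.2, x5.3} {x3.1, x4.3} {x3.2} {x3.3} {x4.1} {x4.2}

In normal form, the first expression is {out.1} {out.2, x1.1} {out.3, x1.2, x4.1} {x1.3} {x2.1, x2.3, x4.2, x5.1} {x2.2, x3.1, x3.2, x5.2, x5.3} {x3.3} {x4.3}
In normal form, the second expression is {out.1, out.3, x1.2, x2.3, x5.1} {out.2} {x1.1} {x1.3} {x2.1, x2.2, x5.2, x5.3} {x3.1, x4.3} {x3.2} {x3.3} {x4.1} {x4.2}
Distinct normal forms: not equal.


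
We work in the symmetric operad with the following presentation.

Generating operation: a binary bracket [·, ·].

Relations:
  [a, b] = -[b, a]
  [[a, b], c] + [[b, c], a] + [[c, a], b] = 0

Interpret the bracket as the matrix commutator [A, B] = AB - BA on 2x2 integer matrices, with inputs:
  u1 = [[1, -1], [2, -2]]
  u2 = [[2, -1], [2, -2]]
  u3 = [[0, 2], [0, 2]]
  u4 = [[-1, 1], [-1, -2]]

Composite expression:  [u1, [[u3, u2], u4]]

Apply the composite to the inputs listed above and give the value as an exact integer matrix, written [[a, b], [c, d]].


[[-40, 46], [-28, 40]]

[u3, u2] = [[4, -6], [4, -4]]
[[u3, u2], u4] = [[2, 14], [12, -2]]
[u1, [[u3, u2], u4]] = [[-40, 46], [-28, 40]]


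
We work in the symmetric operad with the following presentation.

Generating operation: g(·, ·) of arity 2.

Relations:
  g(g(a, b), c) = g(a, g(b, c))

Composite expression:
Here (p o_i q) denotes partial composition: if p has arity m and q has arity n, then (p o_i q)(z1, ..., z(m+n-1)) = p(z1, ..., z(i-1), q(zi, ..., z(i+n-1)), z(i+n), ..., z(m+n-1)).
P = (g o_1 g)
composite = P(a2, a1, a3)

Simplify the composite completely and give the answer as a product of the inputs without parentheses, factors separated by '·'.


Every regrouping of g is equal, so read the a-inputs in written order.
g(a2, a1) spells out as a2 · a1
g(g(a2, a1), a3) spells out as a2 · a1 · a3

a2 · a1 · a3


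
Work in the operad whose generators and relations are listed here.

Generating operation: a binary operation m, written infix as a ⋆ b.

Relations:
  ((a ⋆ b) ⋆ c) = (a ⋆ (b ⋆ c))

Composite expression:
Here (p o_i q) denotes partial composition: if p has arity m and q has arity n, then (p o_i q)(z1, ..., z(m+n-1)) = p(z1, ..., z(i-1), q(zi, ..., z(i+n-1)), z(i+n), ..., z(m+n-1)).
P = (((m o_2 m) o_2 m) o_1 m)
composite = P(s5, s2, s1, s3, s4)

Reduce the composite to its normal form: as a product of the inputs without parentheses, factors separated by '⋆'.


s5 ⋆ s2 ⋆ s1 ⋆ s3 ⋆ s4

Key point: m is associative — brackets drop, the s-order remains.
(s5 ⋆ s2) reduces to s5 ⋆ s2
(s1 ⋆ s3) reduces to s1 ⋆ s3
((s1 ⋆ s3) ⋆ s4) reduces to s1 ⋆ s3 ⋆ s4
((s5 ⋆ s2) ⋆ ((s1 ⋆ s3) ⋆ s4)) reduces to s5 ⋆ s2 ⋆ s1 ⋆ s3 ⋆ s4


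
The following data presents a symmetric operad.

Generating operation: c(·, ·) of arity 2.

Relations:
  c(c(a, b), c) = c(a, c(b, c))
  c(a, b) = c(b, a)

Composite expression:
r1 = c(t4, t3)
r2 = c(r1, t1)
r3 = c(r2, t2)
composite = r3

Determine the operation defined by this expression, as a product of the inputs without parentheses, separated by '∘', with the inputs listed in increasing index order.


t1 ∘ t2 ∘ t3 ∘ t4

Both nesting and order wash out for c; what remains is which t's occur.
c(t4, t3) unparenthesizes to t4 ∘ t3
c(c(t4, t3), t1) unparenthesizes to t4 ∘ t3 ∘ t1
c(c(c(t4, t3), t1), t2) unparenthesizes to t4 ∘ t3 ∘ t1 ∘ t2
sorting the factors by input index: t1 ∘ t2 ∘ t3 ∘ t4


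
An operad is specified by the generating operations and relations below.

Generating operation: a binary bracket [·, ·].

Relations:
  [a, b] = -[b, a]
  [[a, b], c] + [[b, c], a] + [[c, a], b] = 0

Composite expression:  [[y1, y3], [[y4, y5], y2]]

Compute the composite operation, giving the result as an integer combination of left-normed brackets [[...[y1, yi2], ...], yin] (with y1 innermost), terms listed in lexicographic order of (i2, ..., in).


Antisymmetry and Jacobi reduce to y1-anchored left-normed brackets.
Composite bracket: [[y1, y3], [[y4, y5], y2]]
Under [a, b] = ab - ba we get 16 signed associative words (2^4 = 16).
Keep just the words that open with y1:
  sign of y1y3y2y4y5 is -1, so it contributes -[[[[y1, y3], y2], y4], y5]
  sign of y1y3y2y5y4 is +1, so it contributes +[[[[y1, y3], y2], y5], y4]
  sign of y1y3y4y5y2 is +1, so it contributes +[[[[y1, y3], y4], y5], y2]
  sign of y1y3y5y4y2 is -1, so it contributes -[[[[y1, y3], y5], y4], y2]

-[[[[y1, y3], y2], y4], y5] + [[[[y1, y3], y2], y5], y4] + [[[[y1, y3], y4], y5], y2] - [[[[y1, y3], y5], y4], y2]


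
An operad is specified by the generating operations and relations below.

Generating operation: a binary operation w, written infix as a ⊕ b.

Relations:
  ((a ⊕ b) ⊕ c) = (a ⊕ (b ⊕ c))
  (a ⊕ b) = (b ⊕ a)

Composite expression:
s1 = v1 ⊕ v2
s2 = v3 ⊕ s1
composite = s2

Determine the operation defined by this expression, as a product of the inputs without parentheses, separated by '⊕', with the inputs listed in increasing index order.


v1 ⊕ v2 ⊕ v3


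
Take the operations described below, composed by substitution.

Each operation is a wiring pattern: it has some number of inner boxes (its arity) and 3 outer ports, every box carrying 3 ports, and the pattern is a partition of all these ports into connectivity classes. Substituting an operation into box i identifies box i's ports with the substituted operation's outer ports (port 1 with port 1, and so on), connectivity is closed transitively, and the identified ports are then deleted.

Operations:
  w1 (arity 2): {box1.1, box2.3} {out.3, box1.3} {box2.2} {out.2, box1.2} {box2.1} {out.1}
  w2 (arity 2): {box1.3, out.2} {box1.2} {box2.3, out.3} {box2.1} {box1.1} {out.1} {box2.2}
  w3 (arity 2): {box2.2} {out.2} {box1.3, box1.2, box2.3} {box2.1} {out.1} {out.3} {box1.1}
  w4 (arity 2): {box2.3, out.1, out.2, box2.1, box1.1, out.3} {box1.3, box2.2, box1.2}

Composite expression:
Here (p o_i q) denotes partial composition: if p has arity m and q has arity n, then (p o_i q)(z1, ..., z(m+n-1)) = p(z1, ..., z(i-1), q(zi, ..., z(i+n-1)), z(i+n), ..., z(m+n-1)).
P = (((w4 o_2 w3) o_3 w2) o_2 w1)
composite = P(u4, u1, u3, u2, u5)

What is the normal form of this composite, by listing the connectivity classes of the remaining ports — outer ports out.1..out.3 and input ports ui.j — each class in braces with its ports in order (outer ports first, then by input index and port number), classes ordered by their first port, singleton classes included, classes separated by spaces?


{out.1, out.2, out.3, u4.1} {u1.1, u3.3} {u1.2, u1.3, u5.3} {u2.1} {u2.2} {u2.3} {u3.1} {u3.2} {u4.2, u4.3} {u5.1} {u5.2}

Treat the ports identified at w4 as solder joints: merge, then drop.
w1 over (u1, u3) gives {out.1} {out.2, u1.2} {out.3, u1.3} {u1.1, u3.3} {u3.1} {u3.2}, out.j being that stage's outer ports
w2 over (u2, u5) gives {out.1} {out.2, u2.3} {out.3, u5.3} {u2.1} {u2.2} {u5.1} {u5.2}, out.j being that stage's outer ports
w3 over (u1, u3, u2, u5) gives {out.1} {out.2} {out.3} {u1.1, u3.3} {u1.2, u1.3, u5.3} {u2.1} {u2.2} {u2.3} {u3.1} {u3.2} {u5.1} {u5.2}, out.j being that stage's outer ports
w4 over (u4, u1, u3, u2, u5) gives {out.1, out.2, out.3, u4.1} {u1.1, u3.3} {u1.2, u1.3, u5.3} {u2.1} {u2.2} {u2.3} {u3.1} {u3.2} {u4.2, u4.3} {u5.1} {u5.2}, out.j being that stage's outer ports


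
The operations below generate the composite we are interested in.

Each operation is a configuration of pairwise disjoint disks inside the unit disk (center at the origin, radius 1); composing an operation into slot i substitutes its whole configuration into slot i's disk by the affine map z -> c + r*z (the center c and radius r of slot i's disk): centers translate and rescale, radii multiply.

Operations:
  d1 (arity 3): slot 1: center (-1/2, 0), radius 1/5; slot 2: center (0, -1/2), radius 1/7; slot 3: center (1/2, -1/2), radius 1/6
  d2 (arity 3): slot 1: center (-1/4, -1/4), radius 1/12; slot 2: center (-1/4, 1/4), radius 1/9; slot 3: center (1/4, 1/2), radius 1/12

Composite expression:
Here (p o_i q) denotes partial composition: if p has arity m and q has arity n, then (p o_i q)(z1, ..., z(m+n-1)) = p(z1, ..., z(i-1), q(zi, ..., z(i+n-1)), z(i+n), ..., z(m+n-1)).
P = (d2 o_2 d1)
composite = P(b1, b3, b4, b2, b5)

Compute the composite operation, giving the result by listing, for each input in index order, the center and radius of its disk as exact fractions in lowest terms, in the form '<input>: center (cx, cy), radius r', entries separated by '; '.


b1: center (-1/4, -1/4), radius 1/12; b2: center (-7/36, 7/36), radius 1/54; b3: center (-11/36, 1/4), radius 1/45; b4: center (-1/4, 7/36), radius 1/63; b5: center (1/4, 1/2), radius 1/12

Only the slot chain above each b matters under d2; compose those maps.
tracing b1 down its 1-map path: center (-1/4, -1/4), radius 1/12
tracing b3 down its 2-map path: center (-11/36, 1/4), radius 1/45
tracing b4 down its 2-map path: center (-1/4, 7/36), radius 1/63
tracing b2 down its 2-map path: center (-7/36, 7/36), radius 1/54
tracing b5 down its 1-map path: center (1/4, 1/2), radius 1/12


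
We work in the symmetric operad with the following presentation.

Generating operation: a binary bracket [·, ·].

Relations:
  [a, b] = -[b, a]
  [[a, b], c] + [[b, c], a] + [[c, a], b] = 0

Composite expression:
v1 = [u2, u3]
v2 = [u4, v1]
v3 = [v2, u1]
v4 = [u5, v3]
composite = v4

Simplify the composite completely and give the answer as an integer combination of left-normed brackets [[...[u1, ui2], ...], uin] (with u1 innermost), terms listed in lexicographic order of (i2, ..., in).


Expand each bracket as ab - ba; the u1-initial words give the coefficients.
Composite bracket: [u5, [[u4, [u2, u3]], u1]]
Applying ab - ba throughout gives 16 signed words (2^4 = 16).
Coefficients come from the u1-initial words:
  word u1u2u3u4u5 has sign -1, contributing -[[[[u1, u2], u3], u4], u5]
  word u1u3u2u4u5 has sign +1, contributing +[[[[u1, u3], u2], u4], u5]
  word u1u4u2u3u5 has sign +1, contributing +[[[[u1, u4], u2], u3], u5]
  word u1u4u3u2u5 has sign -1, contributing -[[[[u1, u4], u3], u2], u5]

-[[[[u1, u2], u3], u4], u5] + [[[[u1, u3], u2], u4], u5] + [[[[u1, u4], u2], u3], u5] - [[[[u1, u4], u3], u2], u5]


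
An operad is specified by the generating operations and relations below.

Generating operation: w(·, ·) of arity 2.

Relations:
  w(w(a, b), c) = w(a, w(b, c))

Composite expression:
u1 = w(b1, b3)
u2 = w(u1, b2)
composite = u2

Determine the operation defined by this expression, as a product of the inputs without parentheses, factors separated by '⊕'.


b1 ⊕ b3 ⊕ b2

Under associativity of w, the answer is the b's in reading order.
w(b1, b3) linearizes to b1 ⊕ b3
w(w(b1, b3), b2) linearizes to b1 ⊕ b3 ⊕ b2


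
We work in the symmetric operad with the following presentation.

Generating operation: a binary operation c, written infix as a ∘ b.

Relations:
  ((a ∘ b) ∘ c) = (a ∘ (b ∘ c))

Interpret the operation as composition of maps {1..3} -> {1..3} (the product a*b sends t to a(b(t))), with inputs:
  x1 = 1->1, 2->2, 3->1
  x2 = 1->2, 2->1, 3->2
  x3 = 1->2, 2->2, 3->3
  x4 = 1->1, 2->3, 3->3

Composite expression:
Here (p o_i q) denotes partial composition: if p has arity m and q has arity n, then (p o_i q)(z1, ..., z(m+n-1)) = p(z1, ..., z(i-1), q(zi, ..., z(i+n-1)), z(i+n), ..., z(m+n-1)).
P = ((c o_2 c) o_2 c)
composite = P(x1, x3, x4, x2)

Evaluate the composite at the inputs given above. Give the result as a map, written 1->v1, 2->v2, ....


1->1, 2->2, 3->1

(x3 ∘ x4) = 1->2, 2->3, 3->3
((x3 ∘ x4) ∘ x2) = 1->3, 2->2, 3->3
(x1 ∘ ((x3 ∘ x4) ∘ x2)) = 1->1, 2->2, 3->1


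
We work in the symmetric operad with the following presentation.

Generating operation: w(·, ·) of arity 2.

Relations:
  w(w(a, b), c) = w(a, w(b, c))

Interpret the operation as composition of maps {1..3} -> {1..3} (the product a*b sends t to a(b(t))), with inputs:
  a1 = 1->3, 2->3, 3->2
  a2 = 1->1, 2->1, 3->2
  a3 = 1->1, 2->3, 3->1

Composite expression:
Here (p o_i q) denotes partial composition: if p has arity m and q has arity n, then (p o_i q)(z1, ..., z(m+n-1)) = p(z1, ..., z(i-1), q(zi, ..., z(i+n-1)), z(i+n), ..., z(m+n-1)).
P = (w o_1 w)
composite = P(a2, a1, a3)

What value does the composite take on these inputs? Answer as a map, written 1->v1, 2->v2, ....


1->2, 2->1, 3->2

w(a2, a1) = 1->2, 2->2, 3->1
w(w(a2, a1), a3) = 1->2, 2->1, 3->2


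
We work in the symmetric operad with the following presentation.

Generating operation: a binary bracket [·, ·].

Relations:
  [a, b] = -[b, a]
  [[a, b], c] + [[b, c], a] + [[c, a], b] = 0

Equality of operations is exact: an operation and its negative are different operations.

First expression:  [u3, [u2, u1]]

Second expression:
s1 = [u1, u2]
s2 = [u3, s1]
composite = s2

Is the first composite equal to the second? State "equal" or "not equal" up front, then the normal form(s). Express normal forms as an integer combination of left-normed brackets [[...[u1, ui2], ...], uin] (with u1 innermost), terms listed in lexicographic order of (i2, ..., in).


not equal; first: [[u1, u2], u3]; second: -[[u1, u2], u3]

The first expression reduces to [[u1, u2], u3]
The second expression reduces to -[[u1, u2], u3]
No match — not equal.


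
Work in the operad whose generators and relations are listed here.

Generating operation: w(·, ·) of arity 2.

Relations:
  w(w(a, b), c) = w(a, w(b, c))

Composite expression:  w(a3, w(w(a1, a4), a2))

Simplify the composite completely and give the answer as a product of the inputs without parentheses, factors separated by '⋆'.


Under associativity of w, the answer is the a's in reading order.
w(a1, a4) flattens to a1 ⋆ a4
w(w(a1, a4), a2) flattens to a1 ⋆ a4 ⋆ a2
w(a3, w(w(a1, a4), a2)) flattens to a3 ⋆ a1 ⋆ a4 ⋆ a2

a3 ⋆ a1 ⋆ a4 ⋆ a2


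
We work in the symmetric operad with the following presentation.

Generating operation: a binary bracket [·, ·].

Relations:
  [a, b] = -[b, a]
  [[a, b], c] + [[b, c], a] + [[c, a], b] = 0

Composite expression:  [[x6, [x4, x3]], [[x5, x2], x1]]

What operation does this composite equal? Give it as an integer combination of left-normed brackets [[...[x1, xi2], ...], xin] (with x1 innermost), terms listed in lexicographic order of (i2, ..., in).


-[[[[[x1, x2], x5], x3], x4], x6] + [[[[[x1, x2], x5], x4], x3], x6] + [[[[[x1, x2], x5], x6], x3], x4] - [[[[[x1, x2], x5], x6], x4], x3] + [[[[[x1, x5], x2], x3], x4], x6] - [[[[[x1, x5], x2], x4], x3], x6] - [[[[[x1, x5], x2], x6], x3], x4] + [[[[[x1, x5], x2], x6], x4], x3]


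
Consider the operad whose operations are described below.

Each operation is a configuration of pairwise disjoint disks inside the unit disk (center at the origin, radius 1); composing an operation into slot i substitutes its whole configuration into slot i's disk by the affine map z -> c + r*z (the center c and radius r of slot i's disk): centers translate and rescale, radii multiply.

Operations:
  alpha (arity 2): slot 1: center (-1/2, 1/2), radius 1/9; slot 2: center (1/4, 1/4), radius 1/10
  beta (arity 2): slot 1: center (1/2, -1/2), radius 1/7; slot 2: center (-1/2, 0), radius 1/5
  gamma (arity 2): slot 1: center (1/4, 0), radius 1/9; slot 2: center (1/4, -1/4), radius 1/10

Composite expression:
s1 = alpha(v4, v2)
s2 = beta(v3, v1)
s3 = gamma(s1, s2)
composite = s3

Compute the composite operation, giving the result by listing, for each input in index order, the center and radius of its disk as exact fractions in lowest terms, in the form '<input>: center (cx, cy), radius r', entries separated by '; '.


v1: center (1/5, -1/4), radius 1/50; v2: center (5/18, 1/36), radius 1/90; v3: center (3/10, -3/10), radius 1/70; v4: center (7/36, 1/18), radius 1/81

Nesting under gamma composes maps z -> c + r*z down each v-path.
for v4, the 2-step affine chain lands on center (7/36, 1/18), radius 1/81
for v2, the 2-step affine chain lands on center (5/18, 1/36), radius 1/90
for v3, the 2-step affine chain lands on center (3/10, -3/10), radius 1/70
for v1, the 2-step affine chain lands on center (1/5, -1/4), radius 1/50


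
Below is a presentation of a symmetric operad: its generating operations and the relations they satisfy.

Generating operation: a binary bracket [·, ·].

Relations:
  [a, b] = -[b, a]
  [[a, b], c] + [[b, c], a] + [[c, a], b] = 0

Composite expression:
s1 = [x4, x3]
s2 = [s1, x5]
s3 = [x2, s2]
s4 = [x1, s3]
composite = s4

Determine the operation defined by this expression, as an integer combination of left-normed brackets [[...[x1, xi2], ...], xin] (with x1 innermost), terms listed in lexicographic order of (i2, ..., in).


Left-normed coefficients sit on the x1-initial expansion words.
Composite bracket: [x1, [x2, [[x4, x3], x5]]]
Under [a, b] = ab - ba we get 16 signed associative words (2^4 = 16).
Only words starting with x1 matter:
  from x1x2x3x4x5, sign -1: term -[[[[x1, x2], x3], x4], x5]
  from x1x2x4x3x5, sign +1: term +[[[[x1, x2], x4], x3], x5]
  from x1x2x5x3x4, sign +1: term +[[[[x1, x2], x5], x3], x4]
  from x1x2x5x4x3, sign -1: term -[[[[x1, x2], x5], x4], x3]
  from x1x3x4x5x2, sign +1: term +[[[[x1, x3], x4], x5], x2]
  from x1x4x3x5x2, sign -1: term -[[[[x1, x4], x3], x5], x2]
  from x1x5x3x4x2, sign -1: term -[[[[x1, x5], x3], x4], x2]
  from x1x5x4x3x2, sign +1: term +[[[[x1, x5], x4], x3], x2]

-[[[[x1, x2], x3], x4], x5] + [[[[x1, x2], x4], x3], x5] + [[[[x1, x2], x5], x3], x4] - [[[[x1, x2], x5], x4], x3] + [[[[x1, x3], x4], x5], x2] - [[[[x1, x4], x3], x5], x2] - [[[[x1, x5], x3], x4], x2] + [[[[x1, x5], x4], x3], x2]


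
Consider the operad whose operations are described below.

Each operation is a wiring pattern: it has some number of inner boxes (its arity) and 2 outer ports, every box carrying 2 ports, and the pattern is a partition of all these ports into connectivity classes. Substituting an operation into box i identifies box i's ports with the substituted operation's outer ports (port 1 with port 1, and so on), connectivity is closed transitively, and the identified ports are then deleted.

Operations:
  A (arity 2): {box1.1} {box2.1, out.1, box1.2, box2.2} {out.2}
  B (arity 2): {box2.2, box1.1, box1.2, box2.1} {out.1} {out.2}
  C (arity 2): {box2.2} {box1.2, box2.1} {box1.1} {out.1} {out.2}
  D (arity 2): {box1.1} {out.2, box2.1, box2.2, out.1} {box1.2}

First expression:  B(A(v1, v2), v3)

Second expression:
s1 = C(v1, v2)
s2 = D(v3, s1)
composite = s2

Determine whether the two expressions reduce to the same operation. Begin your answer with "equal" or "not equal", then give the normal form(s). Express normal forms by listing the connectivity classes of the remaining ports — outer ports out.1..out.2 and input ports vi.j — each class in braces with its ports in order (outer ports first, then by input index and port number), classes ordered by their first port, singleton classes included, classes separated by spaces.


not equal: they reduce to {out.1} {out.2} {v1.1} {v1.2, v2.1, v2.2, v3.1, v3.2} and {out.1, out.2} {v1.1} {v1.2, v2.1} {v2.2} {v3.1} {v3.2}

The first expression reduces to {out.1} {out.2} {v1.1} {v1.2, v2.1, v2.2, v3.1, v3.2}
The second expression reduces to {out.1, out.2} {v1.1} {v1.2, v2.1} {v2.2} {v3.1} {v3.2}
The forms do not match — not equal.


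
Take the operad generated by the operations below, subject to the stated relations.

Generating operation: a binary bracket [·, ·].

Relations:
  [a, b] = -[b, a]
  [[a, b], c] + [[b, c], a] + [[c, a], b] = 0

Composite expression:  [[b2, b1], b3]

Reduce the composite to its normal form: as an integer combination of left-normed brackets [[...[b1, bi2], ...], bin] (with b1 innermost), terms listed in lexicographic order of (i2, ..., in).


Left-normed coefficients sit on the b1-initial expansion words.
Composite bracket: [[b2, b1], b3]
Each bracket splits as ab - ba, giving 4 signed words (2^2 = 4).
Keep just the words that open with b1:
  sign of b1b2b3 is -1, so it contributes -[[b1, b2], b3]

-[[b1, b2], b3]


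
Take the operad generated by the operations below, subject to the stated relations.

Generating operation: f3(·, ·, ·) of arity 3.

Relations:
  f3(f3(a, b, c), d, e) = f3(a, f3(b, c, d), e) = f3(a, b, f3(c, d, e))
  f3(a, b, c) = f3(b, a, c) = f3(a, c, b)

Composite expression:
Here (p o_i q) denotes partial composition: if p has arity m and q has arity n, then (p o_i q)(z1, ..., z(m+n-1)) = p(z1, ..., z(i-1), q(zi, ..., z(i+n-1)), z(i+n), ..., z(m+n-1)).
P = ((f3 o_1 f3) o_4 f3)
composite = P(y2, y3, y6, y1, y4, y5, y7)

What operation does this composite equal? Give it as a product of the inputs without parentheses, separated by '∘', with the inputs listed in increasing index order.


y1 ∘ y2 ∘ y3 ∘ y4 ∘ y5 ∘ y6 ∘ y7

Reordering under f3 is free, so list the y-inputs canonically.
f3(y2, y3, y6) linearizes to y2 ∘ y3 ∘ y6
f3(y1, y4, y5) linearizes to y1 ∘ y4 ∘ y5
f3(f3(y2, y3, y6), f3(y1, y4, y5), y7) linearizes to y2 ∘ y3 ∘ y6 ∘ y1 ∘ y4 ∘ y5 ∘ y7
putting the inputs in ascending order: y1 ∘ y2 ∘ y3 ∘ y4 ∘ y5 ∘ y6 ∘ y7


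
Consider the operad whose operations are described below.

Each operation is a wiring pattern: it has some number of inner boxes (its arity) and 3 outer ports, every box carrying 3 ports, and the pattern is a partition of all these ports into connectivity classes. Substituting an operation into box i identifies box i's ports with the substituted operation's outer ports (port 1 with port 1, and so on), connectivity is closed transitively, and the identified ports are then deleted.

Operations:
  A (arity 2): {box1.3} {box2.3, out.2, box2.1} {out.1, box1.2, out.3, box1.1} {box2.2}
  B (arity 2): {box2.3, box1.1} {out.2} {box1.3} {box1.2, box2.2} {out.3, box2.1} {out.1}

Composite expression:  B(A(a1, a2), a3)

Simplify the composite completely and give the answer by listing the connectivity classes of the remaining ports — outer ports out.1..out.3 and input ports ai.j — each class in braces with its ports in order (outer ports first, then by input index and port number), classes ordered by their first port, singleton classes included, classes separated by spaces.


{out.1} {out.2} {out.3, a3.1} {a1.1, a1.2, a3.3} {a1.3} {a2.1, a2.3, a3.2} {a2.2}


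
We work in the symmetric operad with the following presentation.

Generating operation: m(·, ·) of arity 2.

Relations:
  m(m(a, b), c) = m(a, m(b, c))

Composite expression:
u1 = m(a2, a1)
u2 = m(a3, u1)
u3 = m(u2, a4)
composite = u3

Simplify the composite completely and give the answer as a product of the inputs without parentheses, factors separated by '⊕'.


a3 ⊕ a2 ⊕ a1 ⊕ a4

Every regrouping of m is equal, so read the a-inputs in written order.
m(a2, a1) spells out as a2 ⊕ a1
m(a3, m(a2, a1)) spells out as a3 ⊕ a2 ⊕ a1
m(m(a3, m(a2, a1)), a4) spells out as a3 ⊕ a2 ⊕ a1 ⊕ a4


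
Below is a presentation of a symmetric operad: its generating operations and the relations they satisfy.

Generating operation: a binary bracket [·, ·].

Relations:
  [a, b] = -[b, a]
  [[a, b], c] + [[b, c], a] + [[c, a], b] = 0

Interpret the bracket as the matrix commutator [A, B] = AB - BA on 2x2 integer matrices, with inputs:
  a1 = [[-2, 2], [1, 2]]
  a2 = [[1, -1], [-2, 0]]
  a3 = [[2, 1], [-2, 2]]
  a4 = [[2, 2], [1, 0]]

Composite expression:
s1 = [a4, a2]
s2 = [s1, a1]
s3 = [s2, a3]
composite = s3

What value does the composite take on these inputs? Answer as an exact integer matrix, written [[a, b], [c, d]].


[a4, a2] = [[-3, -4], [5, 3]]
[[a4, a2], a1] = [[-14, -28], [-14, 14]]
[[[a4, a2], a1], a3] = [[70, -28], [-56, -70]]

[[70, -28], [-56, -70]]


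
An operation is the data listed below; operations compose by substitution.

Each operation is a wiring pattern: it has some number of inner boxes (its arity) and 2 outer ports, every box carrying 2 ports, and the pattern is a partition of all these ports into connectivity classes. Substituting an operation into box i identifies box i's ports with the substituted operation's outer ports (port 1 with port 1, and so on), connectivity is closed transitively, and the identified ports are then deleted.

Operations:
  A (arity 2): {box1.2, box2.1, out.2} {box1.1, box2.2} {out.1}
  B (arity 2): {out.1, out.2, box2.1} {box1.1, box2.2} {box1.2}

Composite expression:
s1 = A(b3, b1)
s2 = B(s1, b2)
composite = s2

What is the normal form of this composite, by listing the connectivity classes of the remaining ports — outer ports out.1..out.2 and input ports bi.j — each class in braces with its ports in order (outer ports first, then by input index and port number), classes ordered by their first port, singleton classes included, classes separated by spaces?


{out.1, out.2, b2.1} {b1.1, b3.2} {b1.2, b3.1} {b2.2}

Treat the ports identified at B as solder joints: merge, then drop.
the subtree at A composes to {out.1} {out.2, b1.1, b3.2} {b1.2, b3.1} on (b3, b1); out.j = own outer ports
the subtree at B composes to {out.1, out.2, b2.1} {b1.1, b3.2} {b1.2, b3.1} {b2.2} on (b3, b1, b2); out.j = own outer ports


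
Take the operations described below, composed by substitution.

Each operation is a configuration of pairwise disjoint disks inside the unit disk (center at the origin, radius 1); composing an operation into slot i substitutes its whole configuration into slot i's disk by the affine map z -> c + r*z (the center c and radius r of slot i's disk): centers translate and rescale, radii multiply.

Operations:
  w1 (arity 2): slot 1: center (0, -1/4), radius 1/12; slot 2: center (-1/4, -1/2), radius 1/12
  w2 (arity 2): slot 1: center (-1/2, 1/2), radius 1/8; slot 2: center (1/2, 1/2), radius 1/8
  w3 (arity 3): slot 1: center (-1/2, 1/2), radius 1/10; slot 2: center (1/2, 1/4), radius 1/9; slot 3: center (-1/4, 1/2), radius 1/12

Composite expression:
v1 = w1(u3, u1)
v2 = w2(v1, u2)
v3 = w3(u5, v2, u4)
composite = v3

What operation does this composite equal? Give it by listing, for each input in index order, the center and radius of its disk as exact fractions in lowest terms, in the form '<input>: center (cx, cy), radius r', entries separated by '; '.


Nesting under w3 composes maps z -> c + r*z down each u-path.
input u5: composing its 1 substitution step yields center (-1/2, 1/2), radius 1/10
input u3: composing its 3 substitution steps yields center (4/9, 29/96), radius 1/864
input u1: composing its 3 substitution steps yields center (127/288, 43/144), radius 1/864
input u2: composing its 2 substitution steps yields center (5/9, 11/36), radius 1/72
input u4: composing its 1 substitution step yields center (-1/4, 1/2), radius 1/12

u1: center (127/288, 43/144), radius 1/864; u2: center (5/9, 11/36), radius 1/72; u3: center (4/9, 29/96), radius 1/864; u4: center (-1/4, 1/2), radius 1/12; u5: center (-1/2, 1/2), radius 1/10


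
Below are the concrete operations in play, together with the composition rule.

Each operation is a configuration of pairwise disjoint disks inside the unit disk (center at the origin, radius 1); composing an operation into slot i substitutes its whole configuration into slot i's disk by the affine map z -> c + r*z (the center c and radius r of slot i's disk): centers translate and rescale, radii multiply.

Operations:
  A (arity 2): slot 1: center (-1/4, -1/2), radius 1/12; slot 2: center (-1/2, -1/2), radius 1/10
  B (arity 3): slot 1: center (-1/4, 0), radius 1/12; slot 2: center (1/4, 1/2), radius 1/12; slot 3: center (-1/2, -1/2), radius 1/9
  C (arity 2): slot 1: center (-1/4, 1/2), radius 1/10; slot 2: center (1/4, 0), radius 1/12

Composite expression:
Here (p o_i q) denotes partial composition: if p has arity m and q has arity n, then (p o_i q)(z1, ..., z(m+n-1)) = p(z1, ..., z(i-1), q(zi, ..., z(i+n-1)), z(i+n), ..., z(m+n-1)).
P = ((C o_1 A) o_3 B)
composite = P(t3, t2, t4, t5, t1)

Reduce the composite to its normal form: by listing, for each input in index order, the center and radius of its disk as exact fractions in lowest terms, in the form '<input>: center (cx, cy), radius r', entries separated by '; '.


t1: center (5/24, -1/24), radius 1/108; t2: center (-3/10, 9/20), radius 1/100; t3: center (-11/40, 9/20), radius 1/120; t4: center (11/48, 0), radius 1/144; t5: center (13/48, 1/24), radius 1/144

Affine substitution under C: radii multiply and t-centers shift.
input t3: applying the 2 nested substitutions gives center (-11/40, 9/20), radius 1/120
input t2: applying the 2 nested substitutions gives center (-3/10, 9/20), radius 1/100
input t4: applying the 2 nested substitutions gives center (11/48, 0), radius 1/144
input t5: applying the 2 nested substitutions gives center (13/48, 1/24), radius 1/144
input t1: applying the 2 nested substitutions gives center (5/24, -1/24), radius 1/108


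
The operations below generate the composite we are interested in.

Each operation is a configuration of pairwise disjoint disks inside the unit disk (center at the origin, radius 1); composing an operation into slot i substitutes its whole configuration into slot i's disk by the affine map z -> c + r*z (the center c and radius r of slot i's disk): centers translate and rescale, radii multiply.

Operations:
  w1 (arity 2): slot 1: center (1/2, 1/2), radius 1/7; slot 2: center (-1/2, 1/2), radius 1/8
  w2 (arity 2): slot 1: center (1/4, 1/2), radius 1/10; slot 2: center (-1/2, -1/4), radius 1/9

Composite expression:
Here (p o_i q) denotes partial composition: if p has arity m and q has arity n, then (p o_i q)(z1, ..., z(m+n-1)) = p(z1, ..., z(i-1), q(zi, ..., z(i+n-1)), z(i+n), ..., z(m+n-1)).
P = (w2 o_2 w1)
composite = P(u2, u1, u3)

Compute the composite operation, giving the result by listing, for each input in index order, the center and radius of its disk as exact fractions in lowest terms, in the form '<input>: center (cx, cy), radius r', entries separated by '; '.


u1: center (-4/9, -7/36), radius 1/63; u2: center (1/4, 1/2), radius 1/10; u3: center (-5/9, -7/36), radius 1/72

Only the slot chain above each u matters under w2; compose those maps.
input u2: applying the 1 nested substitution gives center (1/4, 1/2), radius 1/10
input u1: applying the 2 nested substitutions gives center (-4/9, -7/36), radius 1/63
input u3: applying the 2 nested substitutions gives center (-5/9, -7/36), radius 1/72
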